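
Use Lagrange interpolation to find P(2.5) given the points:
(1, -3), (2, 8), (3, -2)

Lagrange interpolation formula:
P(x) = Σ yᵢ × Lᵢ(x)
where Lᵢ(x) = Π_{j≠i} (x - xⱼ)/(xᵢ - xⱼ)

L_0(2.5) = (2.5 - 2)/(1 - 2) × (2.5 - 3)/(1 - 3) = -0.125000
L_1(2.5) = (2.5 - 1)/(2 - 1) × (2.5 - 3)/(2 - 3) = 0.750000
L_2(2.5) = (2.5 - 1)/(3 - 1) × (2.5 - 2)/(3 - 2) = 0.375000

P(2.5) = (-3)×L_0(2.5) + 8×L_1(2.5) + (-2)×L_2(2.5)
P(2.5) = 5.625000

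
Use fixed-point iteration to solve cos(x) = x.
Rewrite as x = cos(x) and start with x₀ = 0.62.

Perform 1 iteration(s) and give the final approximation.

Equation: cos(x) = x
Fixed-point form: x = cos(x)
x₀ = 0.62

x_1 = g(0.620000) = 0.813878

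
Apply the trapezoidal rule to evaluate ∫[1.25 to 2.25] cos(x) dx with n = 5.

f(x) = cos(x)
a = 1.25, b = 2.25, n = 5
h = (b - a)/n = 0.200000

Trapezoidal rule: (h/2)[f(x₀) + 2f(x₁) + 2f(x₂) + ... + f(xₙ)]

x_0 = 1.2500, f(x_0) = 0.315322, coefficient = 1
x_1 = 1.4500, f(x_1) = 0.120503, coefficient = 2
x_2 = 1.6500, f(x_2) = -0.079121, coefficient = 2
x_3 = 1.8500, f(x_3) = -0.275590, coefficient = 2
x_4 = 2.0500, f(x_4) = -0.461073, coefficient = 2
x_5 = 2.2500, f(x_5) = -0.628174, coefficient = 1

I ≈ (0.200000/2) × -1.703413 = -0.170341
Exact value: -0.170911
Error: 0.000570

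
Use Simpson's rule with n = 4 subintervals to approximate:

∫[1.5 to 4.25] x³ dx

f(x) = x³
a = 1.5, b = 4.25, n = 4
h = (b - a)/n = 0.687500

Simpson's rule: (h/3)[f(x₀) + 4f(x₁) + 2f(x₂) + ... + f(xₙ)]

x_0 = 1.5000, f(x_0) = 3.375000, coefficient = 1
x_1 = 2.1875, f(x_1) = 10.467529, coefficient = 4
x_2 = 2.8750, f(x_2) = 23.763672, coefficient = 2
x_3 = 3.5625, f(x_3) = 45.213135, coefficient = 4
x_4 = 4.2500, f(x_4) = 76.765625, coefficient = 1

I ≈ (0.687500/3) × 350.390625 = 80.297852
Exact value: 80.297852
Error: 0.000000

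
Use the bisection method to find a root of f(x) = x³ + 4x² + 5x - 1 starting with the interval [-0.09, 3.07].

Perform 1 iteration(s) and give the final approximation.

f(x) = x³ + 4x² + 5x - 1
Initial interval: [-0.09, 3.07]

Iteration 1:
  c_1 = (-0.090000 + 3.070000)/2 = 1.490000
  f(c_1) = f(1.490000) = 18.638349
  f(a) × f(c) < 0, new interval: [-0.090000, 1.490000]

After 1 iteration(s), the approximation is c_1 = 1.490000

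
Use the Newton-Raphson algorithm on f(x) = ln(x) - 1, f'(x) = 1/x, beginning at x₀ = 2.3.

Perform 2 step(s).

f(x) = ln(x) - 1
f'(x) = 1/x
x₀ = 2.3

Newton-Raphson formula: x_{n+1} = x_n - f(x_n)/f'(x_n)

Iteration 1:
  f(2.300000) = -0.167091
  f'(2.300000) = 0.434783
  x_1 = 2.300000 - (-0.167091)/0.434783 = 2.684309
Iteration 2:
  f(2.684309) = -0.012577
  f'(2.684309) = 0.372535
  x_2 = 2.684309 - (-0.012577)/0.372535 = 2.718069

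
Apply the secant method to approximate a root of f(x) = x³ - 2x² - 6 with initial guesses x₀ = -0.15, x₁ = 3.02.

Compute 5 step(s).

f(x) = x³ - 2x² - 6
x₀ = -0.15, x₁ = 3.02

Secant formula: x_{n+1} = x_n - f(x_n)(x_n - x_{n-1})/(f(x_n) - f(x_{n-1}))

Iteration 1:
  f(-0.150000) = -6.048375
  f(3.020000) = 3.302808
  x_2 = 3.020000 - 3.302808×(3.020000 - (-0.150000))/(3.302808 - (-6.048375))
       = 1.900366
Iteration 2:
  f(3.020000) = 3.302808
  f(1.900366) = -6.359817
  x_3 = 1.900366 - (-6.359817)×(1.900366 - 3.020000)/(-6.359817 - 3.302808)
       = 2.637295
Iteration 3:
  f(1.900366) = -6.359817
  f(2.637295) = -1.567407
  x_4 = 2.637295 - (-1.567407)×(2.637295 - 1.900366)/(-1.567407 - (-6.359817))
       = 2.878315
Iteration 4:
  f(2.637295) = -1.567407
  f(2.878315) = 1.276575
  x_5 = 2.878315 - 1.276575×(2.878315 - 2.637295)/(1.276575 - (-1.567407))
       = 2.770129
Iteration 5:
  f(2.878315) = 1.276575
  f(2.770129) = -0.090331
  x_6 = 2.770129 - (-0.090331)×(2.770129 - 2.878315)/(-0.090331 - 1.276575)
       = 2.777278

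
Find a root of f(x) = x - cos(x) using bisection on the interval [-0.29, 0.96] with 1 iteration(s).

f(x) = x - cos(x)
Initial interval: [-0.29, 0.96]

Iteration 1:
  c_1 = (-0.290000 + 0.960000)/2 = 0.335000
  f(c_1) = f(0.335000) = -0.609410
  f(a) × f(c) ≥ 0, new interval: [0.335000, 0.960000]

After 1 iteration(s), the approximation is c_1 = 0.335000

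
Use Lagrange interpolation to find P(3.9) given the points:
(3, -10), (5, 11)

Lagrange interpolation formula:
P(x) = Σ yᵢ × Lᵢ(x)
where Lᵢ(x) = Π_{j≠i} (x - xⱼ)/(xᵢ - xⱼ)

L_0(3.9) = (3.9 - 5)/(3 - 5) = 0.550000
L_1(3.9) = (3.9 - 3)/(5 - 3) = 0.450000

P(3.9) = (-10)×L_0(3.9) + 11×L_1(3.9)
P(3.9) = -0.550000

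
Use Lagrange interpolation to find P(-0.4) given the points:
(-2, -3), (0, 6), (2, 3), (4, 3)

Lagrange interpolation formula:
P(x) = Σ yᵢ × Lᵢ(x)
where Lᵢ(x) = Π_{j≠i} (x - xⱼ)/(xᵢ - xⱼ)

L_0(-0.4) = (-0.4 - 0)/(-2 - 0) × (-0.4 - 2)/(-2 - 2) × (-0.4 - 4)/(-2 - 4) = 0.088000
L_1(-0.4) = (-0.4 - (-2))/(0 - (-2)) × (-0.4 - 2)/(0 - 2) × (-0.4 - 4)/(0 - 4) = 1.056000
L_2(-0.4) = (-0.4 - (-2))/(2 - (-2)) × (-0.4 - 0)/(2 - 0) × (-0.4 - 4)/(2 - 4) = -0.176000
L_3(-0.4) = (-0.4 - (-2))/(4 - (-2)) × (-0.4 - 0)/(4 - 0) × (-0.4 - 2)/(4 - 2) = 0.032000

P(-0.4) = (-3)×L_0(-0.4) + 6×L_1(-0.4) + 3×L_2(-0.4) + 3×L_3(-0.4)
P(-0.4) = 5.640000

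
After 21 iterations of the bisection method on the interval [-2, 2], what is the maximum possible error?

Bisection error bound: |error| ≤ (b-a)/2^n
|error| ≤ (2 - (-2))/2^21 = 4/2^21
|error| ≤ 0.0000019073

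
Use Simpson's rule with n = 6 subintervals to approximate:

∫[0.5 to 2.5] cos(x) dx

f(x) = cos(x)
a = 0.5, b = 2.5, n = 6
h = (b - a)/n = 0.333333

Simpson's rule: (h/3)[f(x₀) + 4f(x₁) + 2f(x₂) + ... + f(xₙ)]

x_0 = 0.5000, f(x_0) = 0.877583, coefficient = 1
x_1 = 0.8333, f(x_1) = 0.672412, coefficient = 4
x_2 = 1.1667, f(x_2) = 0.393219, coefficient = 2
x_3 = 1.5000, f(x_3) = 0.070737, coefficient = 4
x_4 = 1.8333, f(x_4) = -0.259531, coefficient = 2
x_5 = 2.1667, f(x_5) = -0.561229, coefficient = 4
x_6 = 2.5000, f(x_6) = -0.801144, coefficient = 1

I ≈ (0.333333/3) × 1.071494 = 0.119055
Exact value: 0.119047
Error: 0.000008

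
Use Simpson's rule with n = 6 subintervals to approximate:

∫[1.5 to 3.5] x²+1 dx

f(x) = x²+1
a = 1.5, b = 3.5, n = 6
h = (b - a)/n = 0.333333

Simpson's rule: (h/3)[f(x₀) + 4f(x₁) + 2f(x₂) + ... + f(xₙ)]

x_0 = 1.5000, f(x_0) = 3.250000, coefficient = 1
x_1 = 1.8333, f(x_1) = 4.361111, coefficient = 4
x_2 = 2.1667, f(x_2) = 5.694444, coefficient = 2
x_3 = 2.5000, f(x_3) = 7.250000, coefficient = 4
x_4 = 2.8333, f(x_4) = 9.027778, coefficient = 2
x_5 = 3.1667, f(x_5) = 11.027778, coefficient = 4
x_6 = 3.5000, f(x_6) = 13.250000, coefficient = 1

I ≈ (0.333333/3) × 136.500000 = 15.166667
Exact value: 15.166667
Error: 0.000000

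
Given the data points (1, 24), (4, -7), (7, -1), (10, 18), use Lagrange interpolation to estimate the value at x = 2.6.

Lagrange interpolation formula:
P(x) = Σ yᵢ × Lᵢ(x)
where Lᵢ(x) = Π_{j≠i} (x - xⱼ)/(xᵢ - xⱼ)

L_0(2.6) = (2.6 - 4)/(1 - 4) × (2.6 - 7)/(1 - 7) × (2.6 - 10)/(1 - 10) = 0.281383
L_1(2.6) = (2.6 - 1)/(4 - 1) × (2.6 - 7)/(4 - 7) × (2.6 - 10)/(4 - 10) = 0.964741
L_2(2.6) = (2.6 - 1)/(7 - 1) × (2.6 - 4)/(7 - 4) × (2.6 - 10)/(7 - 10) = -0.306963
L_3(2.6) = (2.6 - 1)/(10 - 1) × (2.6 - 4)/(10 - 4) × (2.6 - 7)/(10 - 7) = 0.060840

P(2.6) = 24×L_0(2.6) + (-7)×L_1(2.6) + (-1)×L_2(2.6) + 18×L_3(2.6)
P(2.6) = 1.402074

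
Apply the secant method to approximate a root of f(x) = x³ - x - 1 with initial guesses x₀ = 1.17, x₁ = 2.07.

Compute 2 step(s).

f(x) = x³ - x - 1
x₀ = 1.17, x₁ = 2.07

Secant formula: x_{n+1} = x_n - f(x_n)(x_n - x_{n-1})/(f(x_n) - f(x_{n-1}))

Iteration 1:
  f(1.170000) = -0.568387
  f(2.070000) = 5.799743
  x_2 = 2.070000 - 5.799743×(2.070000 - 1.170000)/(5.799743 - (-0.568387))
       = 1.250329
Iteration 2:
  f(2.070000) = 5.799743
  f(1.250329) = -0.295660
  x_3 = 1.250329 - (-0.295660)×(1.250329 - 2.070000)/(-0.295660 - 5.799743)
       = 1.290088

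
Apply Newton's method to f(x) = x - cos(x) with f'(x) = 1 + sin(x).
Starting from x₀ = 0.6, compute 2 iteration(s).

f(x) = x - cos(x)
f'(x) = 1 + sin(x)
x₀ = 0.6

Newton-Raphson formula: x_{n+1} = x_n - f(x_n)/f'(x_n)

Iteration 1:
  f(0.600000) = -0.225336
  f'(0.600000) = 1.564642
  x_1 = 0.600000 - (-0.225336)/1.564642 = 0.744017
Iteration 2:
  f(0.744017) = 0.008264
  f'(0.744017) = 1.677249
  x_2 = 0.744017 - 0.008264/1.677249 = 0.739090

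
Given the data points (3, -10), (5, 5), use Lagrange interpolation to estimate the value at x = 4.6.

Lagrange interpolation formula:
P(x) = Σ yᵢ × Lᵢ(x)
where Lᵢ(x) = Π_{j≠i} (x - xⱼ)/(xᵢ - xⱼ)

L_0(4.6) = (4.6 - 5)/(3 - 5) = 0.200000
L_1(4.6) = (4.6 - 3)/(5 - 3) = 0.800000

P(4.6) = (-10)×L_0(4.6) + 5×L_1(4.6)
P(4.6) = 2.000000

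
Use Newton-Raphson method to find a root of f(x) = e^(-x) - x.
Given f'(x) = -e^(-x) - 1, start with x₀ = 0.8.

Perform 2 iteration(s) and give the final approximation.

f(x) = e^(-x) - x
f'(x) = -e^(-x) - 1
x₀ = 0.8

Newton-Raphson formula: x_{n+1} = x_n - f(x_n)/f'(x_n)

Iteration 1:
  f(0.800000) = -0.350671
  f'(0.800000) = -1.449329
  x_1 = 0.800000 - (-0.350671)/(-1.449329) = 0.558046
Iteration 2:
  f(0.558046) = 0.014280
  f'(0.558046) = -1.572326
  x_2 = 0.558046 - 0.014280/(-1.572326) = 0.567128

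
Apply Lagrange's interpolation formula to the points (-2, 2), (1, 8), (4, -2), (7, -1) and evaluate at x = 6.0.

Lagrange interpolation formula:
P(x) = Σ yᵢ × Lᵢ(x)
where Lᵢ(x) = Π_{j≠i} (x - xⱼ)/(xᵢ - xⱼ)

L_0(6.0) = (6.0 - 1)/(-2 - 1) × (6.0 - 4)/(-2 - 4) × (6.0 - 7)/(-2 - 7) = 0.061728
L_1(6.0) = (6.0 - (-2))/(1 - (-2)) × (6.0 - 4)/(1 - 4) × (6.0 - 7)/(1 - 7) = -0.296296
L_2(6.0) = (6.0 - (-2))/(4 - (-2)) × (6.0 - 1)/(4 - 1) × (6.0 - 7)/(4 - 7) = 0.740741
L_3(6.0) = (6.0 - (-2))/(7 - (-2)) × (6.0 - 1)/(7 - 1) × (6.0 - 4)/(7 - 4) = 0.493827

P(6.0) = 2×L_0(6.0) + 8×L_1(6.0) + (-2)×L_2(6.0) + (-1)×L_3(6.0)
P(6.0) = -4.222222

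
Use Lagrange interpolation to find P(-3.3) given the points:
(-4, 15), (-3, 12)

Lagrange interpolation formula:
P(x) = Σ yᵢ × Lᵢ(x)
where Lᵢ(x) = Π_{j≠i} (x - xⱼ)/(xᵢ - xⱼ)

L_0(-3.3) = (-3.3 - (-3))/(-4 - (-3)) = 0.300000
L_1(-3.3) = (-3.3 - (-4))/(-3 - (-4)) = 0.700000

P(-3.3) = 15×L_0(-3.3) + 12×L_1(-3.3)
P(-3.3) = 12.900000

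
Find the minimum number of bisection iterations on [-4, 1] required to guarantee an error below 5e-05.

We need (b-a)/2^n ≤ 5e-05
(1 - (-4))/2^n ≤ 5e-05
5/2^n ≤ 5e-05
2^n ≥ 100000
n ≥ log₂(100000) = 16.61
n ≥ 17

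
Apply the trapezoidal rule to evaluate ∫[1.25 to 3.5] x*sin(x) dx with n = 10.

f(x) = x*sin(x)
a = 1.25, b = 3.5, n = 10
h = (b - a)/n = 0.225000

Trapezoidal rule: (h/2)[f(x₀) + 2f(x₁) + 2f(x₂) + ... + f(xₙ)]

x_0 = 1.2500, f(x_0) = 1.186231, coefficient = 1
x_1 = 1.4750, f(x_1) = 1.468237, coefficient = 2
x_2 = 1.7000, f(x_2) = 1.685830, coefficient = 2
x_3 = 1.9250, f(x_3) = 1.805502, coefficient = 2
x_4 = 2.1500, f(x_4) = 1.799332, coefficient = 2
x_5 = 2.3750, f(x_5) = 1.647502, coefficient = 2
x_6 = 2.6000, f(x_6) = 1.340304, coefficient = 2
x_7 = 2.8250, f(x_7) = 0.879508, coefficient = 2
x_8 = 3.0500, f(x_8) = 0.278967, coefficient = 2
x_9 = 3.2750, f(x_9) = -0.435614, coefficient = 2
x_10 = 3.5000, f(x_10) = -1.227741, coefficient = 1

I ≈ (0.225000/2) × 20.897626 = 2.350983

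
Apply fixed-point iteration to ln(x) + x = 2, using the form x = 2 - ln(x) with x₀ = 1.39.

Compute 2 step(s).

Equation: ln(x) + x = 2
Fixed-point form: x = 2 - ln(x)
x₀ = 1.39

x_1 = g(1.390000) = 1.670696
x_2 = g(1.670696) = 1.486760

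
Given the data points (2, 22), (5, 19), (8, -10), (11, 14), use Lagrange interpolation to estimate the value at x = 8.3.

Lagrange interpolation formula:
P(x) = Σ yᵢ × Lᵢ(x)
where Lᵢ(x) = Π_{j≠i} (x - xⱼ)/(xᵢ - xⱼ)

L_0(8.3) = (8.3 - 5)/(2 - 5) × (8.3 - 8)/(2 - 8) × (8.3 - 11)/(2 - 11) = 0.016500
L_1(8.3) = (8.3 - 2)/(5 - 2) × (8.3 - 8)/(5 - 8) × (8.3 - 11)/(5 - 11) = -0.094500
L_2(8.3) = (8.3 - 2)/(8 - 2) × (8.3 - 5)/(8 - 5) × (8.3 - 11)/(8 - 11) = 1.039500
L_3(8.3) = (8.3 - 2)/(11 - 2) × (8.3 - 5)/(11 - 5) × (8.3 - 8)/(11 - 8) = 0.038500

P(8.3) = 22×L_0(8.3) + 19×L_1(8.3) + (-10)×L_2(8.3) + 14×L_3(8.3)
P(8.3) = -11.288500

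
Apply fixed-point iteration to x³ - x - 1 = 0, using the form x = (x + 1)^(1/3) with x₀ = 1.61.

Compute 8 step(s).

Equation: x³ - x - 1 = 0
Fixed-point form: x = (x + 1)^(1/3)
x₀ = 1.61

x_1 = g(1.610000) = 1.376830
x_2 = g(1.376830) = 1.334543
x_3 = g(1.334543) = 1.326582
x_4 = g(1.326582) = 1.325072
x_5 = g(1.325072) = 1.324785
x_6 = g(1.324785) = 1.324731
x_7 = g(1.324731) = 1.324720
x_8 = g(1.324720) = 1.324718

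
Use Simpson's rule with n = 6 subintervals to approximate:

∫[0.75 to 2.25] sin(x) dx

f(x) = sin(x)
a = 0.75, b = 2.25, n = 6
h = (b - a)/n = 0.250000

Simpson's rule: (h/3)[f(x₀) + 4f(x₁) + 2f(x₂) + ... + f(xₙ)]

x_0 = 0.7500, f(x_0) = 0.681639, coefficient = 1
x_1 = 1.0000, f(x_1) = 0.841471, coefficient = 4
x_2 = 1.2500, f(x_2) = 0.948985, coefficient = 2
x_3 = 1.5000, f(x_3) = 0.997495, coefficient = 4
x_4 = 1.7500, f(x_4) = 0.983986, coefficient = 2
x_5 = 2.0000, f(x_5) = 0.909297, coefficient = 4
x_6 = 2.2500, f(x_6) = 0.778073, coefficient = 1

I ≈ (0.250000/3) × 16.318707 = 1.359892
Exact value: 1.359862
Error: 0.000030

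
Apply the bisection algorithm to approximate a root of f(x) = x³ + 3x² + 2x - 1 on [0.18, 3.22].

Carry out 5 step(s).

f(x) = x³ + 3x² + 2x - 1
Initial interval: [0.18, 3.22]

Iteration 1:
  c_1 = (0.180000 + 3.220000)/2 = 1.700000
  f(c_1) = f(1.700000) = 15.983000
  f(a) × f(c) < 0, new interval: [0.180000, 1.700000]
Iteration 2:
  c_2 = (0.180000 + 1.700000)/2 = 0.940000
  f(c_2) = f(0.940000) = 4.361384
  f(a) × f(c) < 0, new interval: [0.180000, 0.940000]
Iteration 3:
  c_3 = (0.180000 + 0.940000)/2 = 0.560000
  f(c_3) = f(0.560000) = 1.236416
  f(a) × f(c) < 0, new interval: [0.180000, 0.560000]
Iteration 4:
  c_4 = (0.180000 + 0.560000)/2 = 0.370000
  f(c_4) = f(0.370000) = 0.201353
  f(a) × f(c) < 0, new interval: [0.180000, 0.370000]
Iteration 5:
  c_5 = (0.180000 + 0.370000)/2 = 0.275000
  f(c_5) = f(0.275000) = -0.202328
  f(a) × f(c) ≥ 0, new interval: [0.275000, 0.370000]

After 5 iteration(s), the approximation is c_5 = 0.275000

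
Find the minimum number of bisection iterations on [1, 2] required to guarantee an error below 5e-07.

We need (b-a)/2^n ≤ 5e-07
(2 - 1)/2^n ≤ 5e-07
1/2^n ≤ 5e-07
2^n ≥ 2000000
n ≥ log₂(2000000) = 20.93
n ≥ 21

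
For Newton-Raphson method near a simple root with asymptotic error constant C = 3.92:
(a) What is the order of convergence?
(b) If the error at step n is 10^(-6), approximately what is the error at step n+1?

(a) Newton-Raphson has quadratic (order 2) convergence near simple roots.
    This means |e_{n+1}| ≈ C|e_n|².

(b) With |e_n| = 10^(-6) and C = 3.92:
    |e_{n+1}| ≈ 3.92 × (10^(-6))² = 3.92 × 10^(-12)

(a) 2 (quadratic); (b) |e_{n+1}| ≈ 3.920e-12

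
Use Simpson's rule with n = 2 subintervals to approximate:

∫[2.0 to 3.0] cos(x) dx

f(x) = cos(x)
a = 2.0, b = 3.0, n = 2
h = (b - a)/n = 0.500000

Simpson's rule: (h/3)[f(x₀) + 4f(x₁) + 2f(x₂) + ... + f(xₙ)]

x_0 = 2.0000, f(x_0) = -0.416147, coefficient = 1
x_1 = 2.5000, f(x_1) = -0.801144, coefficient = 4
x_2 = 3.0000, f(x_2) = -0.989992, coefficient = 1

I ≈ (0.500000/3) × -4.610714 = -0.768452
Exact value: -0.768177
Error: 0.000275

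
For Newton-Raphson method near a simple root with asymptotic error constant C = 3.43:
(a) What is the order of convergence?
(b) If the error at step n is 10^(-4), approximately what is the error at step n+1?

(a) Newton-Raphson has quadratic (order 2) convergence near simple roots.
    This means |e_{n+1}| ≈ C|e_n|².

(b) With |e_n| = 10^(-4) and C = 3.43:
    |e_{n+1}| ≈ 3.43 × (10^(-4))² = 3.43 × 10^(-8)

(a) 2 (quadratic); (b) |e_{n+1}| ≈ 3.430e-08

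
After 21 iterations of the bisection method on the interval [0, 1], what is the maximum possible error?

Bisection error bound: |error| ≤ (b-a)/2^n
|error| ≤ (1 - 0)/2^21 = 1/2^21
|error| ≤ 0.0000004768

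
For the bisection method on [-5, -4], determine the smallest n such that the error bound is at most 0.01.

We need (b-a)/2^n ≤ 0.01
(-4 - (-5))/2^n ≤ 0.01
1/2^n ≤ 0.01
2^n ≥ 100
n ≥ log₂(100) = 6.64
n ≥ 7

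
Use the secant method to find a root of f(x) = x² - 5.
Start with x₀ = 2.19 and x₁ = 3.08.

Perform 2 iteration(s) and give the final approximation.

f(x) = x² - 5
x₀ = 2.19, x₁ = 3.08

Secant formula: x_{n+1} = x_n - f(x_n)(x_n - x_{n-1})/(f(x_n) - f(x_{n-1}))

Iteration 1:
  f(2.190000) = -0.203900
  f(3.080000) = 4.486400
  x_2 = 3.080000 - 4.486400×(3.080000 - 2.190000)/(4.486400 - (-0.203900))
       = 2.228691
Iteration 2:
  f(3.080000) = 4.486400
  f(2.228691) = -0.032938
  x_3 = 2.228691 - (-0.032938)×(2.228691 - 3.080000)/(-0.032938 - 4.486400)
       = 2.234895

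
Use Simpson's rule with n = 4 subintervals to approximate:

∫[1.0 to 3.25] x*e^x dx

f(x) = x*e^x
a = 1.0, b = 3.25, n = 4
h = (b - a)/n = 0.562500

Simpson's rule: (h/3)[f(x₀) + 4f(x₁) + 2f(x₂) + ... + f(xₙ)]

x_0 = 1.0000, f(x_0) = 2.718282, coefficient = 1
x_1 = 1.5625, f(x_1) = 7.454271, coefficient = 4
x_2 = 2.1250, f(x_2) = 17.792407, coefficient = 2
x_3 = 2.6875, f(x_3) = 39.492524, coefficient = 4
x_4 = 3.2500, f(x_4) = 83.818605, coefficient = 1

I ≈ (0.562500/3) × 309.908880 = 58.107915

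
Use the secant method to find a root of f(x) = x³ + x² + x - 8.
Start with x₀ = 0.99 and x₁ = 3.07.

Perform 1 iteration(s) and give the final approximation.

f(x) = x³ + x² + x - 8
x₀ = 0.99, x₁ = 3.07

Secant formula: x_{n+1} = x_n - f(x_n)(x_n - x_{n-1})/(f(x_n) - f(x_{n-1}))

Iteration 1:
  f(0.990000) = -5.059601
  f(3.070000) = 33.429343
  x_2 = 3.070000 - 33.429343×(3.070000 - 0.990000)/(33.429343 - (-5.059601))
       = 1.263428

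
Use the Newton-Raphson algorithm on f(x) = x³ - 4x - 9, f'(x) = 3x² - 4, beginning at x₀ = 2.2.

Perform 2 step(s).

f(x) = x³ - 4x - 9
f'(x) = 3x² - 4
x₀ = 2.2

Newton-Raphson formula: x_{n+1} = x_n - f(x_n)/f'(x_n)

Iteration 1:
  f(2.200000) = -7.152000
  f'(2.200000) = 10.520000
  x_1 = 2.200000 - (-7.152000)/10.520000 = 2.879848
Iteration 2:
  f(2.879848) = 3.364696
  f'(2.879848) = 20.880572
  x_2 = 2.879848 - 3.364696/20.880572 = 2.718708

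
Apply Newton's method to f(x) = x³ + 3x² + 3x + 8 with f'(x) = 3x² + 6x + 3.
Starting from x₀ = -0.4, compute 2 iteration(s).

f(x) = x³ + 3x² + 3x + 8
f'(x) = 3x² + 6x + 3
x₀ = -0.4

Newton-Raphson formula: x_{n+1} = x_n - f(x_n)/f'(x_n)

Iteration 1:
  f(-0.400000) = 7.216000
  f'(-0.400000) = 1.080000
  x_1 = -0.400000 - 7.216000/1.080000 = -7.081481
Iteration 2:
  f(-7.081481) = -217.920047
  f'(-7.081481) = 110.953251
  x_2 = -7.081481 - (-217.920047)/110.953251 = -5.117411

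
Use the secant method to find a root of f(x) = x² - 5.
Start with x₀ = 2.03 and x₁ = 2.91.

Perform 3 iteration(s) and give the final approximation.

f(x) = x² - 5
x₀ = 2.03, x₁ = 2.91

Secant formula: x_{n+1} = x_n - f(x_n)(x_n - x_{n-1})/(f(x_n) - f(x_{n-1}))

Iteration 1:
  f(2.030000) = -0.879100
  f(2.910000) = 3.468100
  x_2 = 2.910000 - 3.468100×(2.910000 - 2.030000)/(3.468100 - (-0.879100))
       = 2.207955
Iteration 2:
  f(2.910000) = 3.468100
  f(2.207955) = -0.124933
  x_3 = 2.207955 - (-0.124933)×(2.207955 - 2.910000)/(-0.124933 - 3.468100)
       = 2.232366
Iteration 3:
  f(2.207955) = -0.124933
  f(2.232366) = -0.016541
  x_4 = 2.232366 - (-0.016541)×(2.232366 - 2.207955)/(-0.016541 - (-0.124933))
       = 2.236091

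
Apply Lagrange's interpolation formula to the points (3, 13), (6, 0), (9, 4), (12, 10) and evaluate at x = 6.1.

Lagrange interpolation formula:
P(x) = Σ yᵢ × Lᵢ(x)
where Lᵢ(x) = Π_{j≠i} (x - xⱼ)/(xᵢ - xⱼ)

L_0(6.1) = (6.1 - 6)/(3 - 6) × (6.1 - 9)/(3 - 9) × (6.1 - 12)/(3 - 12) = -0.010562
L_1(6.1) = (6.1 - 3)/(6 - 3) × (6.1 - 9)/(6 - 9) × (6.1 - 12)/(6 - 12) = 0.982241
L_2(6.1) = (6.1 - 3)/(9 - 3) × (6.1 - 6)/(9 - 6) × (6.1 - 12)/(9 - 12) = 0.033870
L_3(6.1) = (6.1 - 3)/(12 - 3) × (6.1 - 6)/(12 - 6) × (6.1 - 9)/(12 - 9) = -0.005549

P(6.1) = 13×L_0(6.1) + 0×L_1(6.1) + 4×L_2(6.1) + 10×L_3(6.1)
P(6.1) = -0.057315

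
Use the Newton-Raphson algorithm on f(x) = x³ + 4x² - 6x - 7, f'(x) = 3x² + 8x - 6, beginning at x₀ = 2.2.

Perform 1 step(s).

f(x) = x³ + 4x² - 6x - 7
f'(x) = 3x² + 8x - 6
x₀ = 2.2

Newton-Raphson formula: x_{n+1} = x_n - f(x_n)/f'(x_n)

Iteration 1:
  f(2.200000) = 9.808000
  f'(2.200000) = 26.120000
  x_1 = 2.200000 - 9.808000/26.120000 = 1.824502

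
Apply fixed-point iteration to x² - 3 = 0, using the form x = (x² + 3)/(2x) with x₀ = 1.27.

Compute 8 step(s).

Equation: x² - 3 = 0
Fixed-point form: x = (x² + 3)/(2x)
x₀ = 1.27

x_1 = g(1.270000) = 1.816102
x_2 = g(1.816102) = 1.733996
x_3 = g(1.733996) = 1.732052
x_4 = g(1.732052) = 1.732051
x_5 = g(1.732051) = 1.732051
x_6 = g(1.732051) = 1.732051
x_7 = g(1.732051) = 1.732051
x_8 = g(1.732051) = 1.732051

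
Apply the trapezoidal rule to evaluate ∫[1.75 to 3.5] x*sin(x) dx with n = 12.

f(x) = x*sin(x)
a = 1.75, b = 3.5, n = 12
h = (b - a)/n = 0.145833

Trapezoidal rule: (h/2)[f(x₀) + 2f(x₁) + 2f(x₂) + ... + f(xₙ)]

x_0 = 1.7500, f(x_0) = 1.721975, coefficient = 1
x_1 = 1.8958, f(x_1) = 1.796565, coefficient = 2
x_2 = 2.0417, f(x_2) = 1.819480, coefficient = 2
x_3 = 2.1875, f(x_3) = 1.784539, coefficient = 2
x_4 = 2.3333, f(x_4) = 1.687200, coefficient = 2
x_5 = 2.4792, f(x_5) = 1.524766, coefficient = 2
x_6 = 2.6250, f(x_6) = 1.296541, coefficient = 2
x_7 = 2.7708, f(x_7) = 1.003937, coefficient = 2
x_8 = 2.9167, f(x_8) = 0.650516, coefficient = 2
x_9 = 3.0625, f(x_9) = 0.241969, coefficient = 2
x_10 = 3.2083, f(x_10) = -0.213967, coefficient = 2
x_11 = 3.3542, f(x_11) = -0.707651, coefficient = 2
x_12 = 3.5000, f(x_12) = -1.227741, coefficient = 1

I ≈ (0.145833/2) × 22.262025 = 1.623273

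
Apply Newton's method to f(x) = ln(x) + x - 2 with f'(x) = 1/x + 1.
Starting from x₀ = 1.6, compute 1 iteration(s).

f(x) = ln(x) + x - 2
f'(x) = 1/x + 1
x₀ = 1.6

Newton-Raphson formula: x_{n+1} = x_n - f(x_n)/f'(x_n)

Iteration 1:
  f(1.600000) = 0.070004
  f'(1.600000) = 1.625000
  x_1 = 1.600000 - 0.070004/1.625000 = 1.556921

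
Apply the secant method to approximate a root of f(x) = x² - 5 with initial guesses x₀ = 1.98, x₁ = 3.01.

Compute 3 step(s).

f(x) = x² - 5
x₀ = 1.98, x₁ = 3.01

Secant formula: x_{n+1} = x_n - f(x_n)(x_n - x_{n-1})/(f(x_n) - f(x_{n-1}))

Iteration 1:
  f(1.980000) = -1.079600
  f(3.010000) = 4.060100
  x_2 = 3.010000 - 4.060100×(3.010000 - 1.980000)/(4.060100 - (-1.079600))
       = 2.196353
Iteration 2:
  f(3.010000) = 4.060100
  f(2.196353) = -0.176035
  x_3 = 2.196353 - (-0.176035)×(2.196353 - 3.010000)/(-0.176035 - 4.060100)
       = 2.230164
Iteration 3:
  f(2.196353) = -0.176035
  f(2.230164) = -0.026367
  x_4 = 2.230164 - (-0.026367)×(2.230164 - 2.196353)/(-0.026367 - (-0.176035))
       = 2.236121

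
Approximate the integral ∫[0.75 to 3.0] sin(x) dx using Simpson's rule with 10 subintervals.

f(x) = sin(x)
a = 0.75, b = 3.0, n = 10
h = (b - a)/n = 0.225000

Simpson's rule: (h/3)[f(x₀) + 4f(x₁) + 2f(x₂) + ... + f(xₙ)]

x_0 = 0.7500, f(x_0) = 0.681639, coefficient = 1
x_1 = 0.9750, f(x_1) = 0.827702, coefficient = 4
x_2 = 1.2000, f(x_2) = 0.932039, coefficient = 2
x_3 = 1.4250, f(x_3) = 0.989391, coefficient = 4
x_4 = 1.6500, f(x_4) = 0.996865, coefficient = 2
x_5 = 1.8750, f(x_5) = 0.954086, coefficient = 4
x_6 = 2.1000, f(x_6) = 0.863209, coefficient = 2
x_7 = 2.3250, f(x_7) = 0.728817, coefficient = 4
x_8 = 2.5500, f(x_8) = 0.557684, coefficient = 2
x_9 = 2.7750, f(x_9) = 0.358437, coefficient = 4
x_10 = 3.0000, f(x_10) = 0.141120, coefficient = 1

I ≈ (0.225000/3) × 22.956080 = 1.721706
Exact value: 1.721681
Error: 0.000025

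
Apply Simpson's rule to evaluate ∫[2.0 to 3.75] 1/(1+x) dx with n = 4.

f(x) = 1/(1+x)
a = 2.0, b = 3.75, n = 4
h = (b - a)/n = 0.437500

Simpson's rule: (h/3)[f(x₀) + 4f(x₁) + 2f(x₂) + ... + f(xₙ)]

x_0 = 2.0000, f(x_0) = 0.333333, coefficient = 1
x_1 = 2.4375, f(x_1) = 0.290909, coefficient = 4
x_2 = 2.8750, f(x_2) = 0.258065, coefficient = 2
x_3 = 3.3125, f(x_3) = 0.231884, coefficient = 4
x_4 = 3.7500, f(x_4) = 0.210526, coefficient = 1

I ≈ (0.437500/3) × 3.151161 = 0.459544
Exact value: 0.459532
Error: 0.000012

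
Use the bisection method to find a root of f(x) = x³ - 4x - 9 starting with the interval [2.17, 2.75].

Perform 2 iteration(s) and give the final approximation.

f(x) = x³ - 4x - 9
Initial interval: [2.17, 2.75]

Iteration 1:
  c_1 = (2.170000 + 2.750000)/2 = 2.460000
  f(c_1) = f(2.460000) = -3.953064
  f(a) × f(c) ≥ 0, new interval: [2.460000, 2.750000]
Iteration 2:
  c_2 = (2.460000 + 2.750000)/2 = 2.605000
  f(c_2) = f(2.605000) = -1.742405
  f(a) × f(c) ≥ 0, new interval: [2.605000, 2.750000]

After 2 iteration(s), the approximation is c_2 = 2.605000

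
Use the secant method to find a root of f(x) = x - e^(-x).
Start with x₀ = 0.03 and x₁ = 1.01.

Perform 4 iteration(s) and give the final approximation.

f(x) = x - e^(-x)
x₀ = 0.03, x₁ = 1.01

Secant formula: x_{n+1} = x_n - f(x_n)(x_n - x_{n-1})/(f(x_n) - f(x_{n-1}))

Iteration 1:
  f(0.030000) = -0.940446
  f(1.010000) = 0.645781
  x_2 = 1.010000 - 0.645781×(1.010000 - 0.030000)/(0.645781 - (-0.940446))
       = 0.611025
Iteration 2:
  f(1.010000) = 0.645781
  f(0.611025) = 0.068230
  x_3 = 0.611025 - 0.068230×(0.611025 - 1.010000)/(0.068230 - 0.645781)
       = 0.563891
Iteration 3:
  f(0.611025) = 0.068230
  f(0.563891) = -0.005100
  x_4 = 0.563891 - (-0.005100)×(0.563891 - 0.611025)/(-0.005100 - 0.068230)
       = 0.567169
Iteration 4:
  f(0.563891) = -0.005100
  f(0.567169) = 0.000040
  x_5 = 0.567169 - 0.000040×(0.567169 - 0.563891)/(0.000040 - (-0.005100))
       = 0.567143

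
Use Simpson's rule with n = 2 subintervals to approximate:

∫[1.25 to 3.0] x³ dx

f(x) = x³
a = 1.25, b = 3.0, n = 2
h = (b - a)/n = 0.875000

Simpson's rule: (h/3)[f(x₀) + 4f(x₁) + 2f(x₂) + ... + f(xₙ)]

x_0 = 1.2500, f(x_0) = 1.953125, coefficient = 1
x_1 = 2.1250, f(x_1) = 9.595703, coefficient = 4
x_2 = 3.0000, f(x_2) = 27.000000, coefficient = 1

I ≈ (0.875000/3) × 67.335938 = 19.639648
Exact value: 19.639648
Error: 0.000000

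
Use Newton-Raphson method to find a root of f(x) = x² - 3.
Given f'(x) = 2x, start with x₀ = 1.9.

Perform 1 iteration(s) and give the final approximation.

f(x) = x² - 3
f'(x) = 2x
x₀ = 1.9

Newton-Raphson formula: x_{n+1} = x_n - f(x_n)/f'(x_n)

Iteration 1:
  f(1.900000) = 0.610000
  f'(1.900000) = 3.800000
  x_1 = 1.900000 - 0.610000/3.800000 = 1.739474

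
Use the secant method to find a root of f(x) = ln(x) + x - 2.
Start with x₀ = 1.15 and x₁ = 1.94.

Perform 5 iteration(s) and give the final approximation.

f(x) = ln(x) + x - 2
x₀ = 1.15, x₁ = 1.94

Secant formula: x_{n+1} = x_n - f(x_n)(x_n - x_{n-1})/(f(x_n) - f(x_{n-1}))

Iteration 1:
  f(1.150000) = -0.710238
  f(1.940000) = 0.602688
  x_2 = 1.940000 - 0.602688×(1.940000 - 1.150000)/(0.602688 - (-0.710238))
       = 1.577357
Iteration 2:
  f(1.940000) = 0.602688
  f(1.577357) = 0.033108
  x_3 = 1.577357 - 0.033108×(1.577357 - 1.940000)/(0.033108 - 0.602688)
       = 1.556278
Iteration 3:
  f(1.577357) = 0.033108
  f(1.556278) = -0.001425
  x_4 = 1.556278 - (-0.001425)×(1.556278 - 1.577357)/(-0.001425 - 0.033108)
       = 1.557148
Iteration 4:
  f(1.556278) = -0.001425
  f(1.557148) = 0.000004
  x_5 = 1.557148 - 0.000004×(1.557148 - 1.556278)/(0.000004 - (-0.001425))
       = 1.557146
Iteration 5:
  f(1.557148) = 0.000004
  f(1.557146) = 0.000000
  x_6 = 1.557146 - 0.000000×(1.557146 - 1.557148)/(0.000000 - 0.000004)
       = 1.557146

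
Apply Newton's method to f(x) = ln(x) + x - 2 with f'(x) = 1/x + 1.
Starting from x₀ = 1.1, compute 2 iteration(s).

f(x) = ln(x) + x - 2
f'(x) = 1/x + 1
x₀ = 1.1

Newton-Raphson formula: x_{n+1} = x_n - f(x_n)/f'(x_n)

Iteration 1:
  f(1.100000) = -0.804690
  f'(1.100000) = 1.909091
  x_1 = 1.100000 - (-0.804690)/1.909091 = 1.521504
Iteration 2:
  f(1.521504) = -0.058796
  f'(1.521504) = 1.657244
  x_2 = 1.521504 - (-0.058796)/1.657244 = 1.556983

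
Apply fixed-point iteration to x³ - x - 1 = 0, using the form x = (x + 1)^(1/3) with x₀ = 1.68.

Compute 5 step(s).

Equation: x³ - x - 1 = 0
Fixed-point form: x = (x + 1)^(1/3)
x₀ = 1.68

x_1 = g(1.680000) = 1.389030
x_2 = g(1.389030) = 1.336823
x_3 = g(1.336823) = 1.327013
x_4 = g(1.327013) = 1.325154
x_5 = g(1.325154) = 1.324801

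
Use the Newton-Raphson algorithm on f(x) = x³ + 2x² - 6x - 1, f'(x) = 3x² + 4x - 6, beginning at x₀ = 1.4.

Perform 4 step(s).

f(x) = x³ + 2x² - 6x - 1
f'(x) = 3x² + 4x - 6
x₀ = 1.4

Newton-Raphson formula: x_{n+1} = x_n - f(x_n)/f'(x_n)

Iteration 1:
  f(1.400000) = -2.736000
  f'(1.400000) = 5.480000
  x_1 = 1.400000 - (-2.736000)/5.480000 = 1.899270
Iteration 2:
  f(1.899270) = 1.669931
  f'(1.899270) = 12.418761
  x_2 = 1.899270 - 1.669931/12.418761 = 1.764802
Iteration 3:
  f(1.764802) = 0.136758
  f'(1.764802) = 10.402781
  x_3 = 1.764802 - 0.136758/10.402781 = 1.751655
Iteration 4:
  f(1.751655) = 0.001258
  f'(1.751655) = 10.211510
  x_4 = 1.751655 - 0.001258/10.211510 = 1.751532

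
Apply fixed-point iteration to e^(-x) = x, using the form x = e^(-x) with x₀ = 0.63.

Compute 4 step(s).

Equation: e^(-x) = x
Fixed-point form: x = e^(-x)
x₀ = 0.63

x_1 = g(0.630000) = 0.532592
x_2 = g(0.532592) = 0.587081
x_3 = g(0.587081) = 0.555948
x_4 = g(0.555948) = 0.573529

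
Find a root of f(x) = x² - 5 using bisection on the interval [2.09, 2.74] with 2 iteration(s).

f(x) = x² - 5
Initial interval: [2.09, 2.74]

Iteration 1:
  c_1 = (2.090000 + 2.740000)/2 = 2.415000
  f(c_1) = f(2.415000) = 0.832225
  f(a) × f(c) < 0, new interval: [2.090000, 2.415000]
Iteration 2:
  c_2 = (2.090000 + 2.415000)/2 = 2.252500
  f(c_2) = f(2.252500) = 0.073756
  f(a) × f(c) < 0, new interval: [2.090000, 2.252500]

After 2 iteration(s), the approximation is c_2 = 2.252500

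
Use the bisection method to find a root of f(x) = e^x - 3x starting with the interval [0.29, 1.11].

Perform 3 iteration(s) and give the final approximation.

f(x) = e^x - 3x
Initial interval: [0.29, 1.11]

Iteration 1:
  c_1 = (0.290000 + 1.110000)/2 = 0.700000
  f(c_1) = f(0.700000) = -0.086247
  f(a) × f(c) < 0, new interval: [0.290000, 0.700000]
Iteration 2:
  c_2 = (0.290000 + 0.700000)/2 = 0.495000
  f(c_2) = f(0.495000) = 0.155498
  f(a) × f(c) ≥ 0, new interval: [0.495000, 0.700000]
Iteration 3:
  c_3 = (0.495000 + 0.700000)/2 = 0.597500
  f(c_3) = f(0.597500) = 0.025069
  f(a) × f(c) ≥ 0, new interval: [0.597500, 0.700000]

After 3 iteration(s), the approximation is c_3 = 0.597500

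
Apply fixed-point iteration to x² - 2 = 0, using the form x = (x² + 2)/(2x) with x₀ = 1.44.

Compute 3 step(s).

Equation: x² - 2 = 0
Fixed-point form: x = (x² + 2)/(2x)
x₀ = 1.44

x_1 = g(1.440000) = 1.414444
x_2 = g(1.414444) = 1.414214
x_3 = g(1.414214) = 1.414214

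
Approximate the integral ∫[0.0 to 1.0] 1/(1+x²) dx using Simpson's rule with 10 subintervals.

f(x) = 1/(1+x²)
a = 0.0, b = 1.0, n = 10
h = (b - a)/n = 0.100000

Simpson's rule: (h/3)[f(x₀) + 4f(x₁) + 2f(x₂) + ... + f(xₙ)]

x_0 = 0.0000, f(x_0) = 1.000000, coefficient = 1
x_1 = 0.1000, f(x_1) = 0.990099, coefficient = 4
x_2 = 0.2000, f(x_2) = 0.961538, coefficient = 2
x_3 = 0.3000, f(x_3) = 0.917431, coefficient = 4
x_4 = 0.4000, f(x_4) = 0.862069, coefficient = 2
x_5 = 0.5000, f(x_5) = 0.800000, coefficient = 4
x_6 = 0.6000, f(x_6) = 0.735294, coefficient = 2
x_7 = 0.7000, f(x_7) = 0.671141, coefficient = 4
x_8 = 0.8000, f(x_8) = 0.609756, coefficient = 2
x_9 = 0.9000, f(x_9) = 0.552486, coefficient = 4
x_10 = 1.0000, f(x_10) = 0.500000, coefficient = 1

I ≈ (0.100000/3) × 23.561945 = 0.785398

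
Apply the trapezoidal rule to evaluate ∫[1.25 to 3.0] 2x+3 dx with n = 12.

f(x) = 2x+3
a = 1.25, b = 3.0, n = 12
h = (b - a)/n = 0.145833

Trapezoidal rule: (h/2)[f(x₀) + 2f(x₁) + 2f(x₂) + ... + f(xₙ)]

x_0 = 1.2500, f(x_0) = 5.500000, coefficient = 1
x_1 = 1.3958, f(x_1) = 5.791667, coefficient = 2
x_2 = 1.5417, f(x_2) = 6.083333, coefficient = 2
x_3 = 1.6875, f(x_3) = 6.375000, coefficient = 2
x_4 = 1.8333, f(x_4) = 6.666667, coefficient = 2
x_5 = 1.9792, f(x_5) = 6.958333, coefficient = 2
x_6 = 2.1250, f(x_6) = 7.250000, coefficient = 2
x_7 = 2.2708, f(x_7) = 7.541667, coefficient = 2
x_8 = 2.4167, f(x_8) = 7.833333, coefficient = 2
x_9 = 2.5625, f(x_9) = 8.125000, coefficient = 2
x_10 = 2.7083, f(x_10) = 8.416667, coefficient = 2
x_11 = 2.8542, f(x_11) = 8.708333, coefficient = 2
x_12 = 3.0000, f(x_12) = 9.000000, coefficient = 1

I ≈ (0.145833/2) × 174.000000 = 12.687500
Exact value: 12.687500
Error: 0.000000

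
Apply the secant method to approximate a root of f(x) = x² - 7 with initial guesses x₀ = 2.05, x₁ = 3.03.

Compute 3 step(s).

f(x) = x² - 7
x₀ = 2.05, x₁ = 3.03

Secant formula: x_{n+1} = x_n - f(x_n)(x_n - x_{n-1})/(f(x_n) - f(x_{n-1}))

Iteration 1:
  f(2.050000) = -2.797500
  f(3.030000) = 2.180900
  x_2 = 3.030000 - 2.180900×(3.030000 - 2.050000)/(2.180900 - (-2.797500))
       = 2.600689
Iteration 2:
  f(3.030000) = 2.180900
  f(2.600689) = -0.236417
  x_3 = 2.600689 - (-0.236417)×(2.600689 - 3.030000)/(-0.236417 - 2.180900)
       = 2.642676
Iteration 3:
  f(2.600689) = -0.236417
  f(2.642676) = -0.016263
  x_4 = 2.642676 - (-0.016263)×(2.642676 - 2.600689)/(-0.016263 - (-0.236417))
       = 2.645778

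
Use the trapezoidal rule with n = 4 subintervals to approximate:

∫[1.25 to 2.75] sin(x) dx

f(x) = sin(x)
a = 1.25, b = 2.75, n = 4
h = (b - a)/n = 0.375000

Trapezoidal rule: (h/2)[f(x₀) + 2f(x₁) + 2f(x₂) + ... + f(xₙ)]

x_0 = 1.2500, f(x_0) = 0.948985, coefficient = 1
x_1 = 1.6250, f(x_1) = 0.998531, coefficient = 2
x_2 = 2.0000, f(x_2) = 0.909297, coefficient = 2
x_3 = 2.3750, f(x_3) = 0.693685, coefficient = 2
x_4 = 2.7500, f(x_4) = 0.381661, coefficient = 1

I ≈ (0.375000/2) × 6.533673 = 1.225064
Exact value: 1.239625
Error: 0.014561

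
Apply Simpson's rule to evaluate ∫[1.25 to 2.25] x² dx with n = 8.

f(x) = x²
a = 1.25, b = 2.25, n = 8
h = (b - a)/n = 0.125000

Simpson's rule: (h/3)[f(x₀) + 4f(x₁) + 2f(x₂) + ... + f(xₙ)]

x_0 = 1.2500, f(x_0) = 1.562500, coefficient = 1
x_1 = 1.3750, f(x_1) = 1.890625, coefficient = 4
x_2 = 1.5000, f(x_2) = 2.250000, coefficient = 2
x_3 = 1.6250, f(x_3) = 2.640625, coefficient = 4
x_4 = 1.7500, f(x_4) = 3.062500, coefficient = 2
x_5 = 1.8750, f(x_5) = 3.515625, coefficient = 4
x_6 = 2.0000, f(x_6) = 4.000000, coefficient = 2
x_7 = 2.1250, f(x_7) = 4.515625, coefficient = 4
x_8 = 2.2500, f(x_8) = 5.062500, coefficient = 1

I ≈ (0.125000/3) × 75.500000 = 3.145833
Exact value: 3.145833
Error: 0.000000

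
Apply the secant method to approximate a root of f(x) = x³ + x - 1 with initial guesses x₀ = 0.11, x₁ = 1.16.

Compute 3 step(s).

f(x) = x³ + x - 1
x₀ = 0.11, x₁ = 1.16

Secant formula: x_{n+1} = x_n - f(x_n)(x_n - x_{n-1})/(f(x_n) - f(x_{n-1}))

Iteration 1:
  f(0.110000) = -0.888669
  f(1.160000) = 1.720896
  x_2 = 1.160000 - 1.720896×(1.160000 - 0.110000)/(1.720896 - (-0.888669))
       = 0.467570
Iteration 2:
  f(1.160000) = 1.720896
  f(0.467570) = -0.430209
  x_3 = 0.467570 - (-0.430209)×(0.467570 - 1.160000)/(-0.430209 - 1.720896)
       = 0.606052
Iteration 3:
  f(0.467570) = -0.430209
  f(0.606052) = -0.171345
  x_4 = 0.606052 - (-0.171345)×(0.606052 - 0.467570)/(-0.171345 - (-0.430209))
       = 0.697715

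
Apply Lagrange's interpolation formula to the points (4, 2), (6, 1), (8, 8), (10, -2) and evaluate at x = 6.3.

Lagrange interpolation formula:
P(x) = Σ yᵢ × Lᵢ(x)
where Lᵢ(x) = Π_{j≠i} (x - xⱼ)/(xᵢ - xⱼ)

L_0(6.3) = (6.3 - 6)/(4 - 6) × (6.3 - 8)/(4 - 8) × (6.3 - 10)/(4 - 10) = -0.039312
L_1(6.3) = (6.3 - 4)/(6 - 4) × (6.3 - 8)/(6 - 8) × (6.3 - 10)/(6 - 10) = 0.904188
L_2(6.3) = (6.3 - 4)/(8 - 4) × (6.3 - 6)/(8 - 6) × (6.3 - 10)/(8 - 10) = 0.159562
L_3(6.3) = (6.3 - 4)/(10 - 4) × (6.3 - 6)/(10 - 6) × (6.3 - 8)/(10 - 8) = -0.024437

P(6.3) = 2×L_0(6.3) + 1×L_1(6.3) + 8×L_2(6.3) + (-2)×L_3(6.3)
P(6.3) = 2.150937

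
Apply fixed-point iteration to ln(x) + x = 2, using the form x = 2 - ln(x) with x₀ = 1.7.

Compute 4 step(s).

Equation: ln(x) + x = 2
Fixed-point form: x = 2 - ln(x)
x₀ = 1.7

x_1 = g(1.700000) = 1.469372
x_2 = g(1.469372) = 1.615165
x_3 = g(1.615165) = 1.520563
x_4 = g(1.520563) = 1.580919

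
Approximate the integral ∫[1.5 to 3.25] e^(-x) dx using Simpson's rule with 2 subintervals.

f(x) = e^(-x)
a = 1.5, b = 3.25, n = 2
h = (b - a)/n = 0.875000

Simpson's rule: (h/3)[f(x₀) + 4f(x₁) + 2f(x₂) + ... + f(xₙ)]

x_0 = 1.5000, f(x_0) = 0.223130, coefficient = 1
x_1 = 2.3750, f(x_1) = 0.093014, coefficient = 4
x_2 = 3.2500, f(x_2) = 0.038774, coefficient = 1

I ≈ (0.875000/3) × 0.633962 = 0.184906
Exact value: 0.184356
Error: 0.000550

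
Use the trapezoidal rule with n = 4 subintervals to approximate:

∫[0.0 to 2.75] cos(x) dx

f(x) = cos(x)
a = 0.0, b = 2.75, n = 4
h = (b - a)/n = 0.687500

Trapezoidal rule: (h/2)[f(x₀) + 2f(x₁) + 2f(x₂) + ... + f(xₙ)]

x_0 = 0.0000, f(x_0) = 1.000000, coefficient = 1
x_1 = 0.6875, f(x_1) = 0.772835, coefficient = 2
x_2 = 1.3750, f(x_2) = 0.194548, coefficient = 2
x_3 = 2.0625, f(x_3) = -0.472128, coefficient = 2
x_4 = 2.7500, f(x_4) = -0.924302, coefficient = 1

I ≈ (0.687500/2) × 1.066206 = 0.366508
Exact value: 0.381661
Error: 0.015153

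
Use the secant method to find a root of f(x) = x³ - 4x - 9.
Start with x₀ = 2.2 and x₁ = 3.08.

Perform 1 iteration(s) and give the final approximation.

f(x) = x³ - 4x - 9
x₀ = 2.2, x₁ = 3.08

Secant formula: x_{n+1} = x_n - f(x_n)(x_n - x_{n-1})/(f(x_n) - f(x_{n-1}))

Iteration 1:
  f(2.200000) = -7.152000
  f(3.080000) = 7.898112
  x_2 = 3.080000 - 7.898112×(3.080000 - 2.200000)/(7.898112 - (-7.152000))
       = 2.618187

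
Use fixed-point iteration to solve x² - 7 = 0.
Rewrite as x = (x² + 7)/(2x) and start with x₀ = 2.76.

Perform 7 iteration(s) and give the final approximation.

Equation: x² - 7 = 0
Fixed-point form: x = (x² + 7)/(2x)
x₀ = 2.76

x_1 = g(2.760000) = 2.648116
x_2 = g(2.648116) = 2.645752
x_3 = g(2.645752) = 2.645751
x_4 = g(2.645751) = 2.645751
x_5 = g(2.645751) = 2.645751
x_6 = g(2.645751) = 2.645751
x_7 = g(2.645751) = 2.645751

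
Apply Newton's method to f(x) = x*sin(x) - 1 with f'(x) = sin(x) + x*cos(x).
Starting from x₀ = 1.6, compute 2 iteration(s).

f(x) = x*sin(x) - 1
f'(x) = sin(x) + x*cos(x)
x₀ = 1.6

Newton-Raphson formula: x_{n+1} = x_n - f(x_n)/f'(x_n)

Iteration 1:
  f(1.600000) = 0.599318
  f'(1.600000) = 0.952854
  x_1 = 1.600000 - 0.599318/0.952854 = 0.971029
Iteration 2:
  f(0.971029) = -0.198448
  f'(0.971029) = 1.373565
  x_2 = 0.971029 - (-0.198448)/1.373565 = 1.115505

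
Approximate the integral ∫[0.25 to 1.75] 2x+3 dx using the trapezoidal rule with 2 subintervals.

f(x) = 2x+3
a = 0.25, b = 1.75, n = 2
h = (b - a)/n = 0.750000

Trapezoidal rule: (h/2)[f(x₀) + 2f(x₁) + 2f(x₂) + ... + f(xₙ)]

x_0 = 0.2500, f(x_0) = 3.500000, coefficient = 1
x_1 = 1.0000, f(x_1) = 5.000000, coefficient = 2
x_2 = 1.7500, f(x_2) = 6.500000, coefficient = 1

I ≈ (0.750000/2) × 20.000000 = 7.500000
Exact value: 7.500000
Error: 0.000000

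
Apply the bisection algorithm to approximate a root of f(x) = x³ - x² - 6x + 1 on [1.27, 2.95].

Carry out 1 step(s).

f(x) = x³ - x² - 6x + 1
Initial interval: [1.27, 2.95]

Iteration 1:
  c_1 = (1.270000 + 2.950000)/2 = 2.110000
  f(c_1) = f(2.110000) = -6.718169
  f(a) × f(c) ≥ 0, new interval: [2.110000, 2.950000]

After 1 iteration(s), the approximation is c_1 = 2.110000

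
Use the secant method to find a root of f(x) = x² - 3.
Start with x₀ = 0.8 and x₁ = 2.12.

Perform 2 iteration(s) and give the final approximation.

f(x) = x² - 3
x₀ = 0.8, x₁ = 2.12

Secant formula: x_{n+1} = x_n - f(x_n)(x_n - x_{n-1})/(f(x_n) - f(x_{n-1}))

Iteration 1:
  f(0.800000) = -2.360000
  f(2.120000) = 1.494400
  x_2 = 2.120000 - 1.494400×(2.120000 - 0.800000)/(1.494400 - (-2.360000))
       = 1.608219
Iteration 2:
  f(2.120000) = 1.494400
  f(1.608219) = -0.413631
  x_3 = 1.608219 - (-0.413631)×(1.608219 - 2.120000)/(-0.413631 - 1.494400)
       = 1.719165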